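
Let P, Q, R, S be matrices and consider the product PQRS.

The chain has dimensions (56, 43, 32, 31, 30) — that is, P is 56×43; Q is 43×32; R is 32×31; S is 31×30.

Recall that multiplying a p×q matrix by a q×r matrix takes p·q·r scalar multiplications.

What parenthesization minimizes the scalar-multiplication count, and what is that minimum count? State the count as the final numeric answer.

Adjacent pairs: PQ = 56·43·32 = 77056; QR = 43·32·31 = 42656; RS = 32·31·30 = 29760.
Length 3: P..R: k=1: 0+42656+56·43·31=117304; k=2: 77056+0+56·32·31=132608 → min 117304 | Q..S: k=2: 0+29760+43·32·30=71040; k=3: 42656+0+43·31·30=82646 → min 71040.
Length 4: P..S: k=1: 0+71040+56·43·30=143280; k=2: 77056+29760+56·32·30=160576; k=3: 117304+0+56·31·30=169384 → min 143280.
Optimal parenthesization: (P(Q(RS))) with cost 143280.

143280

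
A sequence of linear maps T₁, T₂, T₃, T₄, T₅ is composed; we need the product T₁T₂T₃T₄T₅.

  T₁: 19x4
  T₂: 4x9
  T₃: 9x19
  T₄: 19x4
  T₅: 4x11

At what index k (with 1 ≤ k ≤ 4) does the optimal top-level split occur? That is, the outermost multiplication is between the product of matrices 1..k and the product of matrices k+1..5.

1

Adjacent pairs: T₁T₂ = 19·4·9 = 684; T₂T₃ = 4·9·19 = 684; T₃T₄ = 9·19·4 = 684; T₄T₅ = 19·4·11 = 836.
Length 3: T₁..T₃: k=1: 0+684+19·4·19=2128; k=2: 684+0+19·9·19=3933 → min 2128 | T₂..T₄: k=2: 0+684+4·9·4=828; k=3: 684+0+4·19·4=988 → min 828 | T₃..T₅: k=3: 0+836+9·19·11=2717; k=4: 684+0+9·4·11=1080 → min 1080.
Length 4: T₁..T₄: k=1: 0+828+19·4·4=1132; k=2: 684+684+19·9·4=2052; k=3: 2128+0+19·19·4=3572 → min 1132 | T₂..T₅: k=2: 0+1080+4·9·11=1476; k=3: 684+836+4·19·11=2356; k=4: 828+0+4·4·11=1004 → min 1004.
Top-level splits: k=1: (T₁..T₁)·(T₂..T₅) → 0+1004+19·4·11 = 1840; k=2: (T₁..T₂)·(T₃..T₅) → 684+1080+19·9·11 = 3645; k=3: (T₁..T₃)·(T₄..T₅) → 2128+836+19·19·11 = 6935; k=4: (T₁..T₄)·(T₅..T₅) → 1132+0+19·4·11 = 1968.
Best split is after T₁, i.e. k = 1.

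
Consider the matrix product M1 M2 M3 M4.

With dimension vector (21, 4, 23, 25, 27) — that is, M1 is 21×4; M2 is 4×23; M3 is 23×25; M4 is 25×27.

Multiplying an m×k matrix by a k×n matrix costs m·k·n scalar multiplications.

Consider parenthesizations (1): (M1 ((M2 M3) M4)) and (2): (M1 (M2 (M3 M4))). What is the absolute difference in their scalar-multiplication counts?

13009

Order (1) = (M1 ((M2 M3) M4)): (M2 M3): 4×23 by 23×25 → 4×25, cost 4·23·25 = 2300; ((M2 M3) M4): 4×25 by 25×27 → 4×27, cost 4·25·27 = 2700; cumulative 5000; (M1 ((M2 M3) M4)): 21×4 by 4×27 → 21×27, cost 21·4·27 = 2268; cumulative 7268. Total 7268.
Order (2) = (M1 (M2 (M3 M4))): (M3 M4): 23×25 by 25×27 → 23×27, cost 23·25·27 = 15525; (M2 (M3 M4)): 4×23 by 23×27 → 4×27, cost 4·23·27 = 2484; cumulative 18009; (M1 (M2 (M3 M4))): 21×4 by 4×27 → 21×27, cost 21·4·27 = 2268; cumulative 20277. Total 20277.
Difference: |7268 − 20277| = 13009.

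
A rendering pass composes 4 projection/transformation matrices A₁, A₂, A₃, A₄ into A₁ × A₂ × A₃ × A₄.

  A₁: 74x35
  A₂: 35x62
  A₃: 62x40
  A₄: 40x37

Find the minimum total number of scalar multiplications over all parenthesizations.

234430

Adjacent pairs: A₁A₂ = 74·35·62 = 160580; A₂A₃ = 35·62·40 = 86800; A₃A₄ = 62·40·37 = 91760.
Length 3: A₁..A₃: k=1: 0+86800+74·35·40=190400; k=2: 160580+0+74·62·40=344100 → min 190400 | A₂..A₄: k=2: 0+91760+35·62·37=172050; k=3: 86800+0+35·40·37=138600 → min 138600.
Length 4: A₁..A₄: k=1: 0+138600+74·35·37=234430; k=2: 160580+91760+74·62·37=422096; k=3: 190400+0+74·40·37=299920 → min 234430.
Optimal order: (A₁ × ((A₂ × A₃) × A₄)) with cost 234430.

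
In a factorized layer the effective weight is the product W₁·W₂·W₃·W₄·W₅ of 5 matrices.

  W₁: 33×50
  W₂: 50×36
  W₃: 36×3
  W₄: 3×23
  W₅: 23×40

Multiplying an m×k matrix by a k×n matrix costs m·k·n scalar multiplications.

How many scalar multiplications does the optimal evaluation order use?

17070

Adjacent pairs: W₁W₂ = 33·50·36 = 59400; W₂W₃ = 50·36·3 = 5400; W₃W₄ = 36·3·23 = 2484; W₄W₅ = 3·23·40 = 2760.
Length 3: W₁..W₃: k=1: 0+5400+33·50·3=10350; k=2: 59400+0+33·36·3=62964 → min 10350 | W₂..W₄: k=2: 0+2484+50·36·23=43884; k=3: 5400+0+50·3·23=8850 → min 8850 | W₃..W₅: k=3: 0+2760+36·3·40=7080; k=4: 2484+0+36·23·40=35604 → min 7080.
Length 4: W₁..W₄: k=1: 0+8850+33·50·23=46800; k=2: 59400+2484+33·36·23=89208; k=3: 10350+0+33·3·23=12627 → min 12627 | W₂..W₅: k=2: 0+7080+50·36·40=79080; k=3: 5400+2760+50·3·40=14160; k=4: 8850+0+50·23·40=54850 → min 14160.
Length 5: W₁..W₅: k=1: 0+14160+33·50·40=80160; k=2: 59400+7080+33·36·40=114000; k=3: 10350+2760+33·3·40=17070; k=4: 12627+0+33·23·40=42987 → min 17070.
Optimal order: ((W₁·(W₂·W₃))·(W₄·W₅)) with cost 17070.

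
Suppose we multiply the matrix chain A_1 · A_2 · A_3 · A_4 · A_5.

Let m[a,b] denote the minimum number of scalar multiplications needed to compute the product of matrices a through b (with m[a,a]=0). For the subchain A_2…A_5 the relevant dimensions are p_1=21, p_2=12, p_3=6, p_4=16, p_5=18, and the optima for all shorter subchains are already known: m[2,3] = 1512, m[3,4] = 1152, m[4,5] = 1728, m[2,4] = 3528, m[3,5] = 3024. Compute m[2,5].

5508

m[2,5] = min over k∈[2,4] of m[2,k]+m[k+1,5]+p_{1}·p_k·p_{5}.
k=2: 0 + 3024 + 21·12·18 = 7560; k=3: 1512 + 1728 + 21·6·18 = 5508; k=4: 3528 + 0 + 21·16·18 = 9576.
Minimum: 5508 at k=3.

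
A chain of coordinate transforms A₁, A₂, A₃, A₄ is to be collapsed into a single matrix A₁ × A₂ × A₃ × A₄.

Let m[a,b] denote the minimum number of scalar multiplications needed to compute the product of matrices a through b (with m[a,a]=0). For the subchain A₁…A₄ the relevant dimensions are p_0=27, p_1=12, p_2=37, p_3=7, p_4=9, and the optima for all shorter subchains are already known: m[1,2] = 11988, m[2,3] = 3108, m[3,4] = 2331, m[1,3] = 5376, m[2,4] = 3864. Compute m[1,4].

m[1,4] = min over k∈[1,3] of m[1,k]+m[k+1,4]+p_{0}·p_k·p_{4}.
k=1: 0 + 3864 + 27·12·9 = 6780; k=2: 11988 + 2331 + 27·37·9 = 23310; k=3: 5376 + 0 + 27·7·9 = 7077.
Minimum: 6780 at k=1.

6780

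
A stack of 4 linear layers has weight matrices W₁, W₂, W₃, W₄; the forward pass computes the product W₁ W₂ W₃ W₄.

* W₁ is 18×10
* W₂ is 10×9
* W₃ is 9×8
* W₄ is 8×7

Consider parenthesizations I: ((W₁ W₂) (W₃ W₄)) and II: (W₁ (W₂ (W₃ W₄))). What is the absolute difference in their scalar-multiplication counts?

864

Order I = ((W₁ W₂) (W₃ W₄)): (W₁ W₂): 18×10 by 10×9 → 18×9, cost 18·10·9 = 1620; (W₃ W₄): 9×8 by 8×7 → 9×7, cost 9·8·7 = 504; ((W₁ W₂) (W₃ W₄)): 18×9 by 9×7 → 18×7, cost 18·9·7 = 1134; cumulative 3258. Total 3258.
Order II = (W₁ (W₂ (W₃ W₄))): (W₃ W₄): 9×8 by 8×7 → 9×7, cost 9·8·7 = 504; (W₂ (W₃ W₄)): 10×9 by 9×7 → 10×7, cost 10·9·7 = 630; cumulative 1134; (W₁ (W₂ (W₃ W₄))): 18×10 by 10×7 → 18×7, cost 18·10·7 = 1260; cumulative 2394. Total 2394.
Difference: |3258 − 2394| = 864.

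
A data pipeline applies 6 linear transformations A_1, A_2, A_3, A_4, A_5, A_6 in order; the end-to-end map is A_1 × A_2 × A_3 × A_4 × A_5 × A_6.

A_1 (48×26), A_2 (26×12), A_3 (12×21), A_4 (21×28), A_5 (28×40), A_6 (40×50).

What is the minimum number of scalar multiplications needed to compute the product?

Adjacent pairs: A_1A_2 = 48·26·12 = 14976; A_2A_3 = 26·12·21 = 6552; A_3A_4 = 12·21·28 = 7056; A_4A_5 = 21·28·40 = 23520; A_5A_6 = 28·40·50 = 56000.
Length 3: A_1..A_3: k=1: 0+6552+48·26·21=32760; k=2: 14976+0+48·12·21=27072 → min 27072 | A_2..A_4: k=2: 0+7056+26·12·28=15792; k=3: 6552+0+26·21·28=21840 → min 15792 | A_3..A_5: k=3: 0+23520+12·21·40=33600; k=4: 7056+0+12·28·40=20496 → min 20496 | A_4..A_6: k=4: 0+56000+21·28·50=85400; k=5: 23520+0+21·40·50=65520 → min 65520.
Length 4: A_1..A_4: k=1: 0+15792+48·26·28=50736; k=2: 14976+7056+48·12·28=38160; k=3: 27072+0+48·21·28=55296 → min 38160 | A_2..A_5: k=2: 0+20496+26·12·40=32976; k=3: 6552+23520+26·21·40=51912; k=4: 15792+0+26·28·40=44912 → min 32976 | A_3..A_6: k=3: 0+65520+12·21·50=78120; k=4: 7056+56000+12·28·50=79856; k=5: 20496+0+12·40·50=44496 → min 44496.
Length 5: A_1..A_5: k=1: 0+32976+48·26·40=82896; k=2: 14976+20496+48·12·40=58512; k=3: 27072+23520+48·21·40=90912; k=4: 38160+0+48·28·40=91920 → min 58512 | A_2..A_6: k=2: 0+44496+26·12·50=60096; k=3: 6552+65520+26·21·50=99372; k=4: 15792+56000+26·28·50=108192; k=5: 32976+0+26·40·50=84976 → min 60096.
Length 6: A_1..A_6: k=1: 0+60096+48·26·50=122496; k=2: 14976+44496+48·12·50=88272; k=3: 27072+65520+48·21·50=142992; k=4: 38160+56000+48·28·50=161360; k=5: 58512+0+48·40·50=154512 → min 88272.
Optimal order: ((A_1 × A_2) × (((A_3 × A_4) × A_5) × A_6)) with cost 88272.

88272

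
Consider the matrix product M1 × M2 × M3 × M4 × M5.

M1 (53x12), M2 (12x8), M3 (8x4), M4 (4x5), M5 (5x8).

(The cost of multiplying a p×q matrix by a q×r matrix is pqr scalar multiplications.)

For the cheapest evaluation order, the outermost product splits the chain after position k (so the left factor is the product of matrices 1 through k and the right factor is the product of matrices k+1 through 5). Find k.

Adjacent pairs: M1M2 = 53·12·8 = 5088; M2M3 = 12·8·4 = 384; M3M4 = 8·4·5 = 160; M4M5 = 4·5·8 = 160.
Length 3: M1..M3: k=1: 0+384+53·12·4=2928; k=2: 5088+0+53·8·4=6784 → min 2928 | M2..M4: k=2: 0+160+12·8·5=640; k=3: 384+0+12·4·5=624 → min 624 | M3..M5: k=3: 0+160+8·4·8=416; k=4: 160+0+8·5·8=480 → min 416.
Length 4: M1..M4: k=1: 0+624+53·12·5=3804; k=2: 5088+160+53·8·5=7368; k=3: 2928+0+53·4·5=3988 → min 3804 | M2..M5: k=2: 0+416+12·8·8=1184; k=3: 384+160+12·4·8=928; k=4: 624+0+12·5·8=1104 → min 928.
Top-level splits: k=1: (M1..M1)·(M2..M5) → 0+928+53·12·8 = 6016; k=2: (M1..M2)·(M3..M5) → 5088+416+53·8·8 = 8896; k=3: (M1..M3)·(M4..M5) → 2928+160+53·4·8 = 4784; k=4: (M1..M4)·(M5..M5) → 3804+0+53·5·8 = 5924.
Best split is after M3, i.e. k = 3.

3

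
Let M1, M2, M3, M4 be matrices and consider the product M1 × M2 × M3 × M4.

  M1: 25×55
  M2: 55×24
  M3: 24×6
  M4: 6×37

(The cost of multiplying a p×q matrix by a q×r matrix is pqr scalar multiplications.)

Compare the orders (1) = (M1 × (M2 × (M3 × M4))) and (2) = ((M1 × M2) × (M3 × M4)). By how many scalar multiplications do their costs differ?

44515

Order (1) = (M1 × (M2 × (M3 × M4))): (M3 × M4): 24×6 by 6×37 → 24×37, cost 24·6·37 = 5328; (M2 × (M3 × M4)): 55×24 by 24×37 → 55×37, cost 55·24·37 = 48840; cumulative 54168; (M1 × (M2 × (M3 × M4))): 25×55 by 55×37 → 25×37, cost 25·55·37 = 50875; cumulative 105043. Total 105043.
Order (2) = ((M1 × M2) × (M3 × M4)): (M1 × M2): 25×55 by 55×24 → 25×24, cost 25·55·24 = 33000; (M3 × M4): 24×6 by 6×37 → 24×37, cost 24·6·37 = 5328; ((M1 × M2) × (M3 × M4)): 25×24 by 24×37 → 25×37, cost 25·24·37 = 22200; cumulative 60528. Total 60528.
Difference: |105043 − 60528| = 44515.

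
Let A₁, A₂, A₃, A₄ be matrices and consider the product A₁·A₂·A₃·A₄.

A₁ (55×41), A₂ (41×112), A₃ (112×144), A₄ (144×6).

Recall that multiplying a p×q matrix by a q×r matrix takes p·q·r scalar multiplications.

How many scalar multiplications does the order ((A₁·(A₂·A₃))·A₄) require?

(A₂·A₃): 41×112 by 112×144 → 41×144, cost 41·112·144 = 661248
(A₁·(A₂·A₃)): 55×41 by 41×144 → 55×144, cost 55·41·144 = 324720; cumulative 985968
((A₁·(A₂·A₃))·A₄): 55×144 by 144×6 → 55×6, cost 55·144·6 = 47520; cumulative 1033488
Total: 1033488 scalar multiplications.

1033488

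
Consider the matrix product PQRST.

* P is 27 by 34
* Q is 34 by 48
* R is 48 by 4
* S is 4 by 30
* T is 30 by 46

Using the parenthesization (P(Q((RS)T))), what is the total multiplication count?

189300

(RS): 48×4 by 4×30 → 48×30, cost 48·4·30 = 5760
((RS)T): 48×30 by 30×46 → 48×46, cost 48·30·46 = 66240; cumulative 72000
(Q((RS)T)): 34×48 by 48×46 → 34×46, cost 34·48·46 = 75072; cumulative 147072
(P(Q((RS)T))): 27×34 by 34×46 → 27×46, cost 27·34·46 = 42228; cumulative 189300
Total: 189300 scalar multiplications.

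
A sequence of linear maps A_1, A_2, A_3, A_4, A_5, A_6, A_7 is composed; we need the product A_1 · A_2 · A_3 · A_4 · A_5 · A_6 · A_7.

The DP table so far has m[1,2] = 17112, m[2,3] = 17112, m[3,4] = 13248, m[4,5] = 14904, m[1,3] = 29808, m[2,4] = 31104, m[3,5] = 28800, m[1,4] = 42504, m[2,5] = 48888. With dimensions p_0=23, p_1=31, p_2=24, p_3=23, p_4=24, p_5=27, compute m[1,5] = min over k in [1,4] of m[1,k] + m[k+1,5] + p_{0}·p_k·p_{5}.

m[1,5] = min over k∈[1,4] of m[1,k]+m[k+1,5]+p_{0}·p_k·p_{5}.
k=1: 0 + 48888 + 23·31·27 = 68139; k=2: 17112 + 28800 + 23·24·27 = 60816; k=3: 29808 + 14904 + 23·23·27 = 58995; k=4: 42504 + 0 + 23·24·27 = 57408.
Minimum: 57408 at k=4.

57408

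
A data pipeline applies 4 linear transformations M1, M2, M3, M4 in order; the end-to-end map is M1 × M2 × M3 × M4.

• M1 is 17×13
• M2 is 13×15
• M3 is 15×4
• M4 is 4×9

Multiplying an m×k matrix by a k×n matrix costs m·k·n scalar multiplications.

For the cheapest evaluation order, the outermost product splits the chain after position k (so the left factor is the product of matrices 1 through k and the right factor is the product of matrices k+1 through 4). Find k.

Adjacent pairs: M1M2 = 17·13·15 = 3315; M2M3 = 13·15·4 = 780; M3M4 = 15·4·9 = 540.
Length 3: M1..M3: k=1: 0+780+17·13·4=1664; k=2: 3315+0+17·15·4=4335 → min 1664 | M2..M4: k=2: 0+540+13·15·9=2295; k=3: 780+0+13·4·9=1248 → min 1248.
Top-level splits: k=1: (M1..M1)·(M2..M4) → 0+1248+17·13·9 = 3237; k=2: (M1..M2)·(M3..M4) → 3315+540+17·15·9 = 6150; k=3: (M1..M3)·(M4..M4) → 1664+0+17·4·9 = 2276.
Best split is after M3, i.e. k = 3.

3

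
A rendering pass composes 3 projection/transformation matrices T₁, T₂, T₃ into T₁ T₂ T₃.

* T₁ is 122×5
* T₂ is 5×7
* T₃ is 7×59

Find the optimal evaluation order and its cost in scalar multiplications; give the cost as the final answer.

(T₁ (T₂ T₃)): cost 38055.
((T₁ T₂) T₃): cost 54656.
Optimal: (T₁ (T₂ T₃)) with cost 38055.

38055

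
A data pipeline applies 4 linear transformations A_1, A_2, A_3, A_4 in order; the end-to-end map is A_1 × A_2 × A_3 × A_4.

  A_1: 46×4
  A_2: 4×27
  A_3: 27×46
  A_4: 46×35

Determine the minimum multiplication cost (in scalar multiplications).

17848

Adjacent pairs: A_1A_2 = 46·4·27 = 4968; A_2A_3 = 4·27·46 = 4968; A_3A_4 = 27·46·35 = 43470.
Length 3: A_1..A_3: k=1: 0+4968+46·4·46=13432; k=2: 4968+0+46·27·46=62100 → min 13432 | A_2..A_4: k=2: 0+43470+4·27·35=47250; k=3: 4968+0+4·46·35=11408 → min 11408.
Length 4: A_1..A_4: k=1: 0+11408+46·4·35=17848; k=2: 4968+43470+46·27·35=91908; k=3: 13432+0+46·46·35=87492 → min 17848.
Optimal order: (A_1 × ((A_2 × A_3) × A_4)) with cost 17848.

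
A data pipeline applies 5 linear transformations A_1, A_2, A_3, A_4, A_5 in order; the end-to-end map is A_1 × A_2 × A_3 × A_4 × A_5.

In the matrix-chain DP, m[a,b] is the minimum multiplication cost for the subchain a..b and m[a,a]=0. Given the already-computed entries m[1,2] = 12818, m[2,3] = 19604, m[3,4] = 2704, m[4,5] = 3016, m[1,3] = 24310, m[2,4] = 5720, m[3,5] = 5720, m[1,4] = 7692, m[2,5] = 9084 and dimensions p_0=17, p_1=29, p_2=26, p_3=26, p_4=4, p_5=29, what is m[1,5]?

m[1,5] = min over k∈[1,4] of m[1,k]+m[k+1,5]+p_{0}·p_k·p_{5}.
k=1: 0 + 9084 + 17·29·29 = 23381; k=2: 12818 + 5720 + 17·26·29 = 31356; k=3: 24310 + 3016 + 17·26·29 = 40144; k=4: 7692 + 0 + 17·4·29 = 9664.
Minimum: 9664 at k=4.

9664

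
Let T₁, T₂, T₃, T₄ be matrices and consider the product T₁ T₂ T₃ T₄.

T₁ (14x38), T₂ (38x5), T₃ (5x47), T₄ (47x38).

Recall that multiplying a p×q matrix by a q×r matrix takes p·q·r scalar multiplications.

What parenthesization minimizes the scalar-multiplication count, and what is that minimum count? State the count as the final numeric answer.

14250

Adjacent pairs: T₁T₂ = 14·38·5 = 2660; T₂T₃ = 38·5·47 = 8930; T₃T₄ = 5·47·38 = 8930.
Length 3: T₁..T₃: k=1: 0+8930+14·38·47=33934; k=2: 2660+0+14·5·47=5950 → min 5950 | T₂..T₄: k=2: 0+8930+38·5·38=16150; k=3: 8930+0+38·47·38=76798 → min 16150.
Length 4: T₁..T₄: k=1: 0+16150+14·38·38=36366; k=2: 2660+8930+14·5·38=14250; k=3: 5950+0+14·47·38=30954 → min 14250.
Optimal parenthesization: ((T₁ T₂) (T₃ T₄)) with cost 14250.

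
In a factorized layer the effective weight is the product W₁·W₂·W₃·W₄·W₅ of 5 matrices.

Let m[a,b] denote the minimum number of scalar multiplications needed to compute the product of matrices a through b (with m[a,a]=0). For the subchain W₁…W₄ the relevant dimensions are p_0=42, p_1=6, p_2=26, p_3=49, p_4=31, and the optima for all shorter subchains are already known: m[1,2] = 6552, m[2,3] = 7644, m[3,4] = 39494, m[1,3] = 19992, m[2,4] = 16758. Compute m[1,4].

m[1,4] = min over k∈[1,3] of m[1,k]+m[k+1,4]+p_{0}·p_k·p_{4}.
k=1: 0 + 16758 + 42·6·31 = 24570; k=2: 6552 + 39494 + 42·26·31 = 79898; k=3: 19992 + 0 + 42·49·31 = 83790.
Minimum: 24570 at k=1.

24570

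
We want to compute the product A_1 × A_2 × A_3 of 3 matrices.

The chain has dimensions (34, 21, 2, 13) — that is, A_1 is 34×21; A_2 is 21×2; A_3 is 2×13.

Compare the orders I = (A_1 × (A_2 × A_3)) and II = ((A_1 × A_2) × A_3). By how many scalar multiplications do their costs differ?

Order I = (A_1 × (A_2 × A_3)): (A_2 × A_3): 21×2 by 2×13 → 21×13, cost 21·2·13 = 546; (A_1 × (A_2 × A_3)): 34×21 by 21×13 → 34×13, cost 34·21·13 = 9282; cumulative 9828. Total 9828.
Order II = ((A_1 × A_2) × A_3): (A_1 × A_2): 34×21 by 21×2 → 34×2, cost 34·21·2 = 1428; ((A_1 × A_2) × A_3): 34×2 by 2×13 → 34×13, cost 34·2·13 = 884; cumulative 2312. Total 2312.
Difference: |9828 − 2312| = 7516.

7516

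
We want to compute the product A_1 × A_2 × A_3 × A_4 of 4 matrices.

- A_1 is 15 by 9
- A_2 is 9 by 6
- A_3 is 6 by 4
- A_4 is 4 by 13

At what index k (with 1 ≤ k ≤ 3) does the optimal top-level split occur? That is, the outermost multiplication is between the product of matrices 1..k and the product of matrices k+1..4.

Adjacent pairs: A_1A_2 = 15·9·6 = 810; A_2A_3 = 9·6·4 = 216; A_3A_4 = 6·4·13 = 312.
Length 3: A_1..A_3: k=1: 0+216+15·9·4=756; k=2: 810+0+15·6·4=1170 → min 756 | A_2..A_4: k=2: 0+312+9·6·13=1014; k=3: 216+0+9·4·13=684 → min 684.
Top-level splits: k=1: (A_1..A_1)·(A_2..A_4) → 0+684+15·9·13 = 2439; k=2: (A_1..A_2)·(A_3..A_4) → 810+312+15·6·13 = 2292; k=3: (A_1..A_3)·(A_4..A_4) → 756+0+15·4·13 = 1536.
Best split is after A_3, i.e. k = 3.

3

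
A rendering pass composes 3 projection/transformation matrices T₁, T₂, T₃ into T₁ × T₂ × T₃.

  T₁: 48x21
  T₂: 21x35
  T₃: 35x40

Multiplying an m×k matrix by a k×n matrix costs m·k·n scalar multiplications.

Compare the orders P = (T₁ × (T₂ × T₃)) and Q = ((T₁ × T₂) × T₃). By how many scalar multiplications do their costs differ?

32760

Order P = (T₁ × (T₂ × T₃)): (T₂ × T₃): 21×35 by 35×40 → 21×40, cost 21·35·40 = 29400; (T₁ × (T₂ × T₃)): 48×21 by 21×40 → 48×40, cost 48·21·40 = 40320; cumulative 69720. Total 69720.
Order Q = ((T₁ × T₂) × T₃): (T₁ × T₂): 48×21 by 21×35 → 48×35, cost 48·21·35 = 35280; ((T₁ × T₂) × T₃): 48×35 by 35×40 → 48×40, cost 48·35·40 = 67200; cumulative 102480. Total 102480.
Difference: |69720 − 102480| = 32760.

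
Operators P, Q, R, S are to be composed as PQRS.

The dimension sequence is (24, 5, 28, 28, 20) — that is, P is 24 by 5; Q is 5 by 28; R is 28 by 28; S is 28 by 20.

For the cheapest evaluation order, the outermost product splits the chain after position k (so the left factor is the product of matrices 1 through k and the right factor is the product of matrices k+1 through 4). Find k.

1

Adjacent pairs: PQ = 24·5·28 = 3360; QR = 5·28·28 = 3920; RS = 28·28·20 = 15680.
Length 3: P..R: k=1: 0+3920+24·5·28=7280; k=2: 3360+0+24·28·28=22176 → min 7280 | Q..S: k=2: 0+15680+5·28·20=18480; k=3: 3920+0+5·28·20=6720 → min 6720.
Top-level splits: k=1: (P..P)·(Q..S) → 0+6720+24·5·20 = 9120; k=2: (P..Q)·(R..S) → 3360+15680+24·28·20 = 32480; k=3: (P..R)·(S..S) → 7280+0+24·28·20 = 20720.
Best split is after P, i.e. k = 1.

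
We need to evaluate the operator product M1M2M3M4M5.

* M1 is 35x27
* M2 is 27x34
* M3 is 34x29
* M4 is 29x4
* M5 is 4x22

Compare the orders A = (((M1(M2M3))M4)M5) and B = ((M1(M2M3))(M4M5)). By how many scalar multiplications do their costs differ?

Order A = (((M1(M2M3))M4)M5): (M2M3): 27×34 by 34×29 → 27×29, cost 27·34·29 = 26622; (M1(M2M3)): 35×27 by 27×29 → 35×29, cost 35·27·29 = 27405; cumulative 54027; ((M1(M2M3))M4): 35×29 by 29×4 → 35×4, cost 35·29·4 = 4060; cumulative 58087; (((M1(M2M3))M4)M5): 35×4 by 4×22 → 35×22, cost 35·4·22 = 3080; cumulative 61167. Total 61167.
Order B = ((M1(M2M3))(M4M5)): (M2M3): 27×34 by 34×29 → 27×29, cost 27·34·29 = 26622; (M1(M2M3)): 35×27 by 27×29 → 35×29, cost 35·27·29 = 27405; cumulative 54027; (M4M5): 29×4 by 4×22 → 29×22, cost 29·4·22 = 2552; ((M1(M2M3))(M4M5)): 35×29 by 29×22 → 35×22, cost 35·29·22 = 22330; cumulative 78909. Total 78909.
Difference: |61167 − 78909| = 17742.

17742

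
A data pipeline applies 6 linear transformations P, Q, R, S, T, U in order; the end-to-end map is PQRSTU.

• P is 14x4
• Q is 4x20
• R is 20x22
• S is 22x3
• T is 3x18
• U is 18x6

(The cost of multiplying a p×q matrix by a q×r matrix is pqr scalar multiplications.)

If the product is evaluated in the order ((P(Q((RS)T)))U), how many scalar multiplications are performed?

6360

(RS): 20×22 by 22×3 → 20×3, cost 20·22·3 = 1320
((RS)T): 20×3 by 3×18 → 20×18, cost 20·3·18 = 1080; cumulative 2400
(Q((RS)T)): 4×20 by 20×18 → 4×18, cost 4·20·18 = 1440; cumulative 3840
(P(Q((RS)T))): 14×4 by 4×18 → 14×18, cost 14·4·18 = 1008; cumulative 4848
((P(Q((RS)T)))U): 14×18 by 18×6 → 14×6, cost 14·18·6 = 1512; cumulative 6360
Total: 6360 scalar multiplications.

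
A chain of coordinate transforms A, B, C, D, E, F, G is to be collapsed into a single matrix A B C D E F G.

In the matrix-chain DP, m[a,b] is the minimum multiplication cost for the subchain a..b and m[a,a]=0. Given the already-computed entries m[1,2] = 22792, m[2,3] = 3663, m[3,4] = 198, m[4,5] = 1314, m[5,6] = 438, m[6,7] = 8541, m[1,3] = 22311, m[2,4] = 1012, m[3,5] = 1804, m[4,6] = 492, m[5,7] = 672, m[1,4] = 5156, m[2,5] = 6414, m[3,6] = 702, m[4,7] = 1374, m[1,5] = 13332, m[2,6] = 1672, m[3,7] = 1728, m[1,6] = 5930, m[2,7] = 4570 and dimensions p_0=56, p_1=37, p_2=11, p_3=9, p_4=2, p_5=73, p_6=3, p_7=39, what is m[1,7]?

m[1,7] = min over k∈[1,6] of m[1,k]+m[k+1,7]+p_{0}·p_k·p_{7}.
k=1: 0 + 4570 + 56·37·39 = 85378; k=2: 22792 + 1728 + 56·11·39 = 48544; k=3: 22311 + 1374 + 56·9·39 = 43341; k=4: 5156 + 672 + 56·2·39 = 10196; k=5: 13332 + 8541 + 56·73·39 = 181305; k=6: 5930 + 0 + 56·3·39 = 12482.
Minimum: 10196 at k=4.

10196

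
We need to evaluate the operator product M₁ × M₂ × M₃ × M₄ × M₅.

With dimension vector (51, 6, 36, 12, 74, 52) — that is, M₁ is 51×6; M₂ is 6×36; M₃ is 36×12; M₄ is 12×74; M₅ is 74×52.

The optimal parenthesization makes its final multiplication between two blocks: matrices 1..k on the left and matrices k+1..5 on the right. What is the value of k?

Adjacent pairs: M₁M₂ = 51·6·36 = 11016; M₂M₃ = 6·36·12 = 2592; M₃M₄ = 36·12·74 = 31968; M₄M₅ = 12·74·52 = 46176.
Length 3: M₁..M₃: k=1: 0+2592+51·6·12=6264; k=2: 11016+0+51·36·12=33048 → min 6264 | M₂..M₄: k=2: 0+31968+6·36·74=47952; k=3: 2592+0+6·12·74=7920 → min 7920 | M₃..M₅: k=3: 0+46176+36·12·52=68640; k=4: 31968+0+36·74·52=170496 → min 68640.
Length 4: M₁..M₄: k=1: 0+7920+51·6·74=30564; k=2: 11016+31968+51·36·74=178848; k=3: 6264+0+51·12·74=51552 → min 30564 | M₂..M₅: k=2: 0+68640+6·36·52=79872; k=3: 2592+46176+6·12·52=52512; k=4: 7920+0+6·74·52=31008 → min 31008.
Top-level splits: k=1: (M₁..M₁)·(M₂..M₅) → 0+31008+51·6·52 = 46920; k=2: (M₁..M₂)·(M₃..M₅) → 11016+68640+51·36·52 = 175128; k=3: (M₁..M₃)·(M₄..M₅) → 6264+46176+51·12·52 = 84264; k=4: (M₁..M₄)·(M₅..M₅) → 30564+0+51·74·52 = 226812.
Best split is after M₁, i.e. k = 1.

1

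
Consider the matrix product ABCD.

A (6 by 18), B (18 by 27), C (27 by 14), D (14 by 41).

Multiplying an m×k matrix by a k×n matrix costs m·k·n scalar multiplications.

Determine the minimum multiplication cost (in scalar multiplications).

8628

Adjacent pairs: AB = 6·18·27 = 2916; BC = 18·27·14 = 6804; CD = 27·14·41 = 15498.
Length 3: A..C: k=1: 0+6804+6·18·14=8316; k=2: 2916+0+6·27·14=5184 → min 5184 | B..D: k=2: 0+15498+18·27·41=35424; k=3: 6804+0+18·14·41=17136 → min 17136.
Length 4: A..D: k=1: 0+17136+6·18·41=21564; k=2: 2916+15498+6·27·41=25056; k=3: 5184+0+6·14·41=8628 → min 8628.
Optimal order: (((AB)C)D) with cost 8628.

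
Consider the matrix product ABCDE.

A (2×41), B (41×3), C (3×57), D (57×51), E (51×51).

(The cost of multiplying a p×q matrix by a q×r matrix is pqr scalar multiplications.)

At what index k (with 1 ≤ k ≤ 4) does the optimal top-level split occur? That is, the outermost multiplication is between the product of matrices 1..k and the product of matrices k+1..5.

Adjacent pairs: AB = 2·41·3 = 246; BC = 41·3·57 = 7011; CD = 3·57·51 = 8721; DE = 57·51·51 = 148257.
Length 3: A..C: k=1: 0+7011+2·41·57=11685; k=2: 246+0+2·3·57=588 → min 588 | B..D: k=2: 0+8721+41·3·51=14994; k=3: 7011+0+41·57·51=126198 → min 14994 | C..E: k=3: 0+148257+3·57·51=156978; k=4: 8721+0+3·51·51=16524 → min 16524.
Length 4: A..D: k=1: 0+14994+2·41·51=19176; k=2: 246+8721+2·3·51=9273; k=3: 588+0+2·57·51=6402 → min 6402 | B..E: k=2: 0+16524+41·3·51=22797; k=3: 7011+148257+41·57·51=274455; k=4: 14994+0+41·51·51=121635 → min 22797.
Top-level splits: k=1: (A..A)·(B..E) → 0+22797+2·41·51 = 26979; k=2: (A..B)·(C..E) → 246+16524+2·3·51 = 17076; k=3: (A..C)·(D..E) → 588+148257+2·57·51 = 154659; k=4: (A..D)·(E..E) → 6402+0+2·51·51 = 11604.
Best split is after D, i.e. k = 4.

4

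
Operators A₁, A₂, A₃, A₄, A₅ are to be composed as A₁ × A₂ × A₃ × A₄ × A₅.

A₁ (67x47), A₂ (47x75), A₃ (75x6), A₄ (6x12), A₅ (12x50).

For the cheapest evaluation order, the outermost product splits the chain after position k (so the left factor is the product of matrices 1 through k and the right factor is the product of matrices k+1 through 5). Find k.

3

Adjacent pairs: A₁A₂ = 67·47·75 = 236175; A₂A₃ = 47·75·6 = 21150; A₃A₄ = 75·6·12 = 5400; A₄A₅ = 6·12·50 = 3600.
Length 3: A₁..A₃: k=1: 0+21150+67·47·6=40044; k=2: 236175+0+67·75·6=266325 → min 40044 | A₂..A₄: k=2: 0+5400+47·75·12=47700; k=3: 21150+0+47·6·12=24534 → min 24534 | A₃..A₅: k=3: 0+3600+75·6·50=26100; k=4: 5400+0+75·12·50=50400 → min 26100.
Length 4: A₁..A₄: k=1: 0+24534+67·47·12=62322; k=2: 236175+5400+67·75·12=301875; k=3: 40044+0+67·6·12=44868 → min 44868 | A₂..A₅: k=2: 0+26100+47·75·50=202350; k=3: 21150+3600+47·6·50=38850; k=4: 24534+0+47·12·50=52734 → min 38850.
Top-level splits: k=1: (A₁..A₁)·(A₂..A₅) → 0+38850+67·47·50 = 196300; k=2: (A₁..A₂)·(A₃..A₅) → 236175+26100+67·75·50 = 513525; k=3: (A₁..A₃)·(A₄..A₅) → 40044+3600+67·6·50 = 63744; k=4: (A₁..A₄)·(A₅..A₅) → 44868+0+67·12·50 = 85068.
Best split is after A₃, i.e. k = 3.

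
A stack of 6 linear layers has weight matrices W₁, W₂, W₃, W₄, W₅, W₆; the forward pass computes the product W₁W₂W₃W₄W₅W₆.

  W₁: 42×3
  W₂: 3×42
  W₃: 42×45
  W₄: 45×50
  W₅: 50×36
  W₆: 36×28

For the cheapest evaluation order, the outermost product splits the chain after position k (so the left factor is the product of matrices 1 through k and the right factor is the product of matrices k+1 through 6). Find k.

Adjacent pairs: W₁W₂ = 42·3·42 = 5292; W₂W₃ = 3·42·45 = 5670; W₃W₄ = 42·45·50 = 94500; W₄W₅ = 45·50·36 = 81000; W₅W₆ = 50·36·28 = 50400.
Length 3: W₁..W₃: k=1: 0+5670+42·3·45=11340; k=2: 5292+0+42·42·45=84672 → min 11340 | W₂..W₄: k=2: 0+94500+3·42·50=100800; k=3: 5670+0+3·45·50=12420 → min 12420 | W₃..W₅: k=3: 0+81000+42·45·36=149040; k=4: 94500+0+42·50·36=170100 → min 149040 | W₄..W₆: k=4: 0+50400+45·50·28=113400; k=5: 81000+0+45·36·28=126360 → min 113400.
Length 4: W₁..W₄: k=1: 0+12420+42·3·50=18720; k=2: 5292+94500+42·42·50=187992; k=3: 11340+0+42·45·50=105840 → min 18720 | W₂..W₅: k=2: 0+149040+3·42·36=153576; k=3: 5670+81000+3·45·36=91530; k=4: 12420+0+3·50·36=17820 → min 17820 | W₃..W₆: k=3: 0+113400+42·45·28=166320; k=4: 94500+50400+42·50·28=203700; k=5: 149040+0+42·36·28=191376 → min 166320.
Length 5: W₁..W₅: k=1: 0+17820+42·3·36=22356; k=2: 5292+149040+42·42·36=217836; k=3: 11340+81000+42·45·36=160380; k=4: 18720+0+42·50·36=94320 → min 22356 | W₂..W₆: k=2: 0+166320+3·42·28=169848; k=3: 5670+113400+3·45·28=122850; k=4: 12420+50400+3·50·28=67020; k=5: 17820+0+3·36·28=20844 → min 20844.
Top-level splits: k=1: (W₁..W₁)·(W₂..W₆) → 0+20844+42·3·28 = 24372; k=2: (W₁..W₂)·(W₃..W₆) → 5292+166320+42·42·28 = 221004; k=3: (W₁..W₃)·(W₄..W₆) → 11340+113400+42·45·28 = 177660; k=4: (W₁..W₄)·(W₅..W₆) → 18720+50400+42·50·28 = 127920; k=5: (W₁..W₅)·(W₆..W₆) → 22356+0+42·36·28 = 64692.
Best split is after W₁, i.e. k = 1.

1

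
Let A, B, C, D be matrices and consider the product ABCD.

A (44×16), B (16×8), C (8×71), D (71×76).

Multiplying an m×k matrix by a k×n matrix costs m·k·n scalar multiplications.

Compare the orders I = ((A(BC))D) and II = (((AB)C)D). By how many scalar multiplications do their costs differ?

28448

Order I = ((A(BC))D): (BC): 16×8 by 8×71 → 16×71, cost 16·8·71 = 9088; (A(BC)): 44×16 by 16×71 → 44×71, cost 44·16·71 = 49984; cumulative 59072; ((A(BC))D): 44×71 by 71×76 → 44×76, cost 44·71·76 = 237424; cumulative 296496. Total 296496.
Order II = (((AB)C)D): (AB): 44×16 by 16×8 → 44×8, cost 44·16·8 = 5632; ((AB)C): 44×8 by 8×71 → 44×71, cost 44·8·71 = 24992; cumulative 30624; (((AB)C)D): 44×71 by 71×76 → 44×76, cost 44·71·76 = 237424; cumulative 268048. Total 268048.
Difference: |296496 − 268048| = 28448.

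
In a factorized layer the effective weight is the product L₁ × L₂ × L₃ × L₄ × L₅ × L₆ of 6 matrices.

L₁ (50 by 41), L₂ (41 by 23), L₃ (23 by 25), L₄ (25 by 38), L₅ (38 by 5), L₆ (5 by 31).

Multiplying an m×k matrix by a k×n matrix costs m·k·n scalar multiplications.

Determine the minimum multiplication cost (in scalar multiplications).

Adjacent pairs: L₁L₂ = 50·41·23 = 47150; L₂L₃ = 41·23·25 = 23575; L₃L₄ = 23·25·38 = 21850; L₄L₅ = 25·38·5 = 4750; L₅L₆ = 38·5·31 = 5890.
Length 3: L₁..L₃: k=1: 0+23575+50·41·25=74825; k=2: 47150+0+50·23·25=75900 → min 74825 | L₂..L₄: k=2: 0+21850+41·23·38=57684; k=3: 23575+0+41·25·38=62525 → min 57684 | L₃..L₅: k=3: 0+4750+23·25·5=7625; k=4: 21850+0+23·38·5=26220 → min 7625 | L₄..L₆: k=4: 0+5890+25·38·31=35340; k=5: 4750+0+25·5·31=8625 → min 8625.
Length 4: L₁..L₄: k=1: 0+57684+50·41·38=135584; k=2: 47150+21850+50·23·38=112700; k=3: 74825+0+50·25·38=122325 → min 112700 | L₂..L₅: k=2: 0+7625+41·23·5=12340; k=3: 23575+4750+41·25·5=33450; k=4: 57684+0+41·38·5=65474 → min 12340 | L₃..L₆: k=3: 0+8625+23·25·31=26450; k=4: 21850+5890+23·38·31=54834; k=5: 7625+0+23·5·31=11190 → min 11190.
Length 5: L₁..L₅: k=1: 0+12340+50·41·5=22590; k=2: 47150+7625+50·23·5=60525; k=3: 74825+4750+50·25·5=85825; k=4: 112700+0+50·38·5=122200 → min 22590 | L₂..L₆: k=2: 0+11190+41·23·31=40423; k=3: 23575+8625+41·25·31=63975; k=4: 57684+5890+41·38·31=111872; k=5: 12340+0+41·5·31=18695 → min 18695.
Length 6: L₁..L₆: k=1: 0+18695+50·41·31=82245; k=2: 47150+11190+50·23·31=93990; k=3: 74825+8625+50·25·31=122200; k=4: 112700+5890+50·38·31=177490; k=5: 22590+0+50·5·31=30340 → min 30340.
Optimal order: ((L₁ × (L₂ × (L₃ × (L₄ × L₅)))) × L₆) with cost 30340.

30340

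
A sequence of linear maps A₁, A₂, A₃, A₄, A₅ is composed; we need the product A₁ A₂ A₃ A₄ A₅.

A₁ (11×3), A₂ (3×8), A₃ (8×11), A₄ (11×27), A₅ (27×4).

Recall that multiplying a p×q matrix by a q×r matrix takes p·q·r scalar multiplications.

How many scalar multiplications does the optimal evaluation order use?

1611

Adjacent pairs: A₁A₂ = 11·3·8 = 264; A₂A₃ = 3·8·11 = 264; A₃A₄ = 8·11·27 = 2376; A₄A₅ = 11·27·4 = 1188.
Length 3: A₁..A₃: k=1: 0+264+11·3·11=627; k=2: 264+0+11·8·11=1232 → min 627 | A₂..A₄: k=2: 0+2376+3·8·27=3024; k=3: 264+0+3·11·27=1155 → min 1155 | A₃..A₅: k=3: 0+1188+8·11·4=1540; k=4: 2376+0+8·27·4=3240 → min 1540.
Length 4: A₁..A₄: k=1: 0+1155+11·3·27=2046; k=2: 264+2376+11·8·27=5016; k=3: 627+0+11·11·27=3894 → min 2046 | A₂..A₅: k=2: 0+1540+3·8·4=1636; k=3: 264+1188+3·11·4=1584; k=4: 1155+0+3·27·4=1479 → min 1479.
Length 5: A₁..A₅: k=1: 0+1479+11·3·4=1611; k=2: 264+1540+11·8·4=2156; k=3: 627+1188+11·11·4=2299; k=4: 2046+0+11·27·4=3234 → min 1611.
Optimal order: (A₁ (((A₂ A₃) A₄) A₅)) with cost 1611.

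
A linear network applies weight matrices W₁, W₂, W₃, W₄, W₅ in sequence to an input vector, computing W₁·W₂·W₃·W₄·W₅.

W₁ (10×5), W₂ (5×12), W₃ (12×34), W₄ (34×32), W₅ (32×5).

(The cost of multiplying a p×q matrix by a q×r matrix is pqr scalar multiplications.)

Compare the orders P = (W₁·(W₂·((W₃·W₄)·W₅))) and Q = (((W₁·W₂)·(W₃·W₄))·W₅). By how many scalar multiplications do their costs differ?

3570

Order P = (W₁·(W₂·((W₃·W₄)·W₅))): (W₃·W₄): 12×34 by 34×32 → 12×32, cost 12·34·32 = 13056; ((W₃·W₄)·W₅): 12×32 by 32×5 → 12×5, cost 12·32·5 = 1920; cumulative 14976; (W₂·((W₃·W₄)·W₅)): 5×12 by 12×5 → 5×5, cost 5·12·5 = 300; cumulative 15276; (W₁·(W₂·((W₃·W₄)·W₅))): 10×5 by 5×5 → 10×5, cost 10·5·5 = 250; cumulative 15526. Total 15526.
Order Q = (((W₁·W₂)·(W₃·W₄))·W₅): (W₁·W₂): 10×5 by 5×12 → 10×12, cost 10·5·12 = 600; (W₃·W₄): 12×34 by 34×32 → 12×32, cost 12·34·32 = 13056; ((W₁·W₂)·(W₃·W₄)): 10×12 by 12×32 → 10×32, cost 10·12·32 = 3840; cumulative 17496; (((W₁·W₂)·(W₃·W₄))·W₅): 10×32 by 32×5 → 10×5, cost 10·32·5 = 1600; cumulative 19096. Total 19096.
Difference: |15526 − 19096| = 3570.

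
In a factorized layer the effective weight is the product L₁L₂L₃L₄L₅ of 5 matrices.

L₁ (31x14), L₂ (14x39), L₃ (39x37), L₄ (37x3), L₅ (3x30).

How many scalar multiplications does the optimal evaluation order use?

10059

Adjacent pairs: L₁L₂ = 31·14·39 = 16926; L₂L₃ = 14·39·37 = 20202; L₃L₄ = 39·37·3 = 4329; L₄L₅ = 37·3·30 = 3330.
Length 3: L₁..L₃: k=1: 0+20202+31·14·37=36260; k=2: 16926+0+31·39·37=61659 → min 36260 | L₂..L₄: k=2: 0+4329+14·39·3=5967; k=3: 20202+0+14·37·3=21756 → min 5967 | L₃..L₅: k=3: 0+3330+39·37·30=46620; k=4: 4329+0+39·3·30=7839 → min 7839.
Length 4: L₁..L₄: k=1: 0+5967+31·14·3=7269; k=2: 16926+4329+31·39·3=24882; k=3: 36260+0+31·37·3=39701 → min 7269 | L₂..L₅: k=2: 0+7839+14·39·30=24219; k=3: 20202+3330+14·37·30=39072; k=4: 5967+0+14·3·30=7227 → min 7227.
Length 5: L₁..L₅: k=1: 0+7227+31·14·30=20247; k=2: 16926+7839+31·39·30=61035; k=3: 36260+3330+31·37·30=74000; k=4: 7269+0+31·3·30=10059 → min 10059.
Optimal order: ((L₁(L₂(L₃L₄)))L₅) with cost 10059.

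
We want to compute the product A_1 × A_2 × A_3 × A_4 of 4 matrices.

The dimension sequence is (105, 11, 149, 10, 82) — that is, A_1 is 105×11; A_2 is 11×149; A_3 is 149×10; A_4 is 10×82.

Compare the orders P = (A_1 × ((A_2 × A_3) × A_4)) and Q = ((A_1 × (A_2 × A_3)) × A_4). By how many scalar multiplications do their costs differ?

6080

Order P = (A_1 × ((A_2 × A_3) × A_4)): (A_2 × A_3): 11×149 by 149×10 → 11×10, cost 11·149·10 = 16390; ((A_2 × A_3) × A_4): 11×10 by 10×82 → 11×82, cost 11·10·82 = 9020; cumulative 25410; (A_1 × ((A_2 × A_3) × A_4)): 105×11 by 11×82 → 105×82, cost 105·11·82 = 94710; cumulative 120120. Total 120120.
Order Q = ((A_1 × (A_2 × A_3)) × A_4): (A_2 × A_3): 11×149 by 149×10 → 11×10, cost 11·149·10 = 16390; (A_1 × (A_2 × A_3)): 105×11 by 11×10 → 105×10, cost 105·11·10 = 11550; cumulative 27940; ((A_1 × (A_2 × A_3)) × A_4): 105×10 by 10×82 → 105×82, cost 105·10·82 = 86100; cumulative 114040. Total 114040.
Difference: |120120 − 114040| = 6080.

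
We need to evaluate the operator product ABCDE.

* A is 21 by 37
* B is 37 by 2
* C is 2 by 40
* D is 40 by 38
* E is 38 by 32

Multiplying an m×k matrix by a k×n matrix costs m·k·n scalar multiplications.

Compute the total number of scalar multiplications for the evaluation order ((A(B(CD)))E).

(CD): 2×40 by 40×38 → 2×38, cost 2·40·38 = 3040
(B(CD)): 37×2 by 2×38 → 37×38, cost 37·2·38 = 2812; cumulative 5852
(A(B(CD))): 21×37 by 37×38 → 21×38, cost 21·37·38 = 29526; cumulative 35378
((A(B(CD)))E): 21×38 by 38×32 → 21×32, cost 21·38·32 = 25536; cumulative 60914
Total: 60914 scalar multiplications.

60914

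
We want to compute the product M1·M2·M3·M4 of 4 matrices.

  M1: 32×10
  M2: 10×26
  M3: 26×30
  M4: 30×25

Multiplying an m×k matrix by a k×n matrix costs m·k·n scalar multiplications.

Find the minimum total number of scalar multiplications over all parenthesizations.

23300

Adjacent pairs: M1M2 = 32·10·26 = 8320; M2M3 = 10·26·30 = 7800; M3M4 = 26·30·25 = 19500.
Length 3: M1..M3: k=1: 0+7800+32·10·30=17400; k=2: 8320+0+32·26·30=33280 → min 17400 | M2..M4: k=2: 0+19500+10·26·25=26000; k=3: 7800+0+10·30·25=15300 → min 15300.
Length 4: M1..M4: k=1: 0+15300+32·10·25=23300; k=2: 8320+19500+32·26·25=48620; k=3: 17400+0+32·30·25=41400 → min 23300.
Optimal order: (M1·((M2·M3)·M4)) with cost 23300.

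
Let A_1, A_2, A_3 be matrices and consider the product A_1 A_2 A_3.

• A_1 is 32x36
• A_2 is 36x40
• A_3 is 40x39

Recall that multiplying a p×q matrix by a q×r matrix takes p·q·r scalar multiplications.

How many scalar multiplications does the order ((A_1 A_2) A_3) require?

(A_1 A_2): 32×36 by 36×40 → 32×40, cost 32·36·40 = 46080
((A_1 A_2) A_3): 32×40 by 40×39 → 32×39, cost 32·40·39 = 49920; cumulative 96000
Total: 96000 scalar multiplications.

96000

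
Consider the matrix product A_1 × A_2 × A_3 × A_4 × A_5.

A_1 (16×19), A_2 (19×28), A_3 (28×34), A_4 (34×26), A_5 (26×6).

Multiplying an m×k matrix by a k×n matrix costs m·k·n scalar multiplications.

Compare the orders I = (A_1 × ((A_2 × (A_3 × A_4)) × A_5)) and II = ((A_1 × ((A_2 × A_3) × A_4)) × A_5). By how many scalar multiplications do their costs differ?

Order I = (A_1 × ((A_2 × (A_3 × A_4)) × A_5)): (A_3 × A_4): 28×34 by 34×26 → 28×26, cost 28·34·26 = 24752; (A_2 × (A_3 × A_4)): 19×28 by 28×26 → 19×26, cost 19·28·26 = 13832; cumulative 38584; ((A_2 × (A_3 × A_4)) × A_5): 19×26 by 26×6 → 19×6, cost 19·26·6 = 2964; cumulative 41548; (A_1 × ((A_2 × (A_3 × A_4)) × A_5)): 16×19 by 19×6 → 16×6, cost 16·19·6 = 1824; cumulative 43372. Total 43372.
Order II = ((A_1 × ((A_2 × A_3) × A_4)) × A_5): (A_2 × A_3): 19×28 by 28×34 → 19×34, cost 19·28·34 = 18088; ((A_2 × A_3) × A_4): 19×34 by 34×26 → 19×26, cost 19·34·26 = 16796; cumulative 34884; (A_1 × ((A_2 × A_3) × A_4)): 16×19 by 19×26 → 16×26, cost 16·19·26 = 7904; cumulative 42788; ((A_1 × ((A_2 × A_3) × A_4)) × A_5): 16×26 by 26×6 → 16×6, cost 16·26·6 = 2496; cumulative 45284. Total 45284.
Difference: |43372 − 45284| = 1912.

1912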